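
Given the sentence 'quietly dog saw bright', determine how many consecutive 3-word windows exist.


Word trigrams from [4] words:
  Trigram 1: (quietly dog saw)
  Trigram 2: (dog saw bright)
Total word trigrams: 4 - 2 = 2

2


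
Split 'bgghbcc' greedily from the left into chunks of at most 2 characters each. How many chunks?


'bgghbcc' has 7 characters.
Chunking with max size 2:
  Chunk 1: 'bg' (positions 0-1)
  Chunk 2: 'gh' (positions 2-3)
  Chunk 3: 'bc' (positions 4-5)
  Chunk 4: 'c' (positions 6-6)
Total chunks: ceil(7 / 2) = 4

4


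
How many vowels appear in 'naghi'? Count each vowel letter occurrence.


Scanning each character of 'naghi':
  Position 1: 'n' -> consonant (running count: 0)
  Position 2: 'a' -> vowel (running count: 1)
  Position 3: 'g' -> consonant (running count: 1)
  Position 4: 'h' -> consonant (running count: 1)
  Position 5: 'i' -> vowel (running count: 2)
Total vowels: 2

2


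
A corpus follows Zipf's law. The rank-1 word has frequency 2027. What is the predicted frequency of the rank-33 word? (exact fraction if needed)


Zipf's law: freq(rank) = f1 / rank
f1 = 2027, rank = 33
freq = 2027 / 33
GCD(2027, 33) = 1
Simplified: 2027/33

2027/33


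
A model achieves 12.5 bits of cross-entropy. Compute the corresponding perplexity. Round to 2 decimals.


Perplexity formula: PP = 2^H
H = 12.5
PP = 2^12.5
Decompose: 2^12.5 = 2^12 * 2^0.5 = 2^12 * sqrt(2)
2^12 = 4096, sqrt(2) ~ 1.4142136
PP ~ 4096 * 1.4142136 = 5792.6189056
Rounded to 2 decimals: 5792.62

5792.62


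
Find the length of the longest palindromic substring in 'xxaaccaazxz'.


Scanning 'xxaaccaazxz' for palindromic substrings.
Substring at positions 2-7: 'aaccaa'.
Check: reverse('aaccaa') = 'aaccaa' -> palindrome confirmed.
Neighbouring characters ('x' / 'z') break symmetry, so it cannot extend further.
No longer palindromic substring exists; longest length = 6

6


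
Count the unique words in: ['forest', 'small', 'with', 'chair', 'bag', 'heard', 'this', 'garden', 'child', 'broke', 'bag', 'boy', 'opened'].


Listing all tokens and tracking unique types:
  Token 1: 'forest' -> NEW (unique so far: 1)
  Token 2: 'small' -> NEW (unique so far: 2)
  Token 3: 'with' -> NEW (unique so far: 3)
  Token 4: 'chair' -> NEW (unique so far: 4)
  Token 5: 'bag' -> NEW (unique so far: 5)
  Token 6: 'heard' -> NEW (unique so far: 6)
  Token 7: 'this' -> NEW (unique so far: 7)
  Token 8: 'garden' -> NEW (unique so far: 8)
  Token 9: 'child' -> NEW (unique so far: 9)
  Token 10: 'broke' -> NEW (unique so far: 10)
  Token 11: 'bag' -> duplicate (unique so far: 10)
  Token 12: 'boy' -> NEW (unique so far: 11)
  Token 13: 'opened' -> NEW (unique so far: 12)
Unique types: ('bag', 'boy', 'broke', 'chair', 'child', 'forest', 'garden', 'heard', 'opened', 'small', 'this', 'with')
Vocabulary size: 12

12


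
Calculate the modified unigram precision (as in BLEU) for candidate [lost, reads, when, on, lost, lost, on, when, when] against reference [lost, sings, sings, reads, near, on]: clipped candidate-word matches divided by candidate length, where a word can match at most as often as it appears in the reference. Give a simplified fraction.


Reference word counts: {'lost': 1, 'near': 1, 'on': 1, 'reads': 1, 'sings': 2}
Checking each candidate word (with clipping):
  'lost' -> in reference (ref count 1, used 1/1) -> match (matches: 1)
  'reads' -> in reference (ref count 1, used 1/1) -> match (matches: 2)
  'when' -> not in reference -> no match (matches: 2)
  'on' -> in reference (ref count 1, used 1/1) -> match (matches: 3)
  'lost' -> ref count 1 already used up (1/1) -> clipped, no match (matches: 3)
  'lost' -> ref count 1 already used up (1/1) -> clipped, no match (matches: 3)
  'on' -> ref count 1 already used up (1/1) -> clipped, no match (matches: 3)
  'when' -> not in reference -> no match (matches: 3)
  'when' -> not in reference -> no match (matches: 3)
Clipped matches: 3, Candidate length: 9
Precision = 3/9 = 1/3

1/3


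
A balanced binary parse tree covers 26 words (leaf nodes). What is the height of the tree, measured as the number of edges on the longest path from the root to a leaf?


In a balanced binary tree with n leaves the deepest leaf is ceil(log2(n)) edges below the root.
log2(26) = 4.7004
ceil(4.7004) = 5
height (edges) = 5

5


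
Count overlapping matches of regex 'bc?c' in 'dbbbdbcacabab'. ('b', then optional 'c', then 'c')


Pattern: bc?c means 'b', then optional 'c', then 'c'.
Scanning 'dbbbdbcacabab' position-by-position:
  Pos 0: window 'dbb' -> no
  Pos 1: window 'bbb' -> no
  Pos 2: window 'bbd' -> no
  Pos 3: window 'bdb' -> no
  Pos 4: window 'dbc' -> no
  Pos 5: window 'bca' -> MATCH
  Pos 6: window 'cac' -> no
  Pos 7: window 'aca' -> no
  Pos 8: window 'cab' -> no
  Pos 9: window 'aba' -> no
  Pos 10: window 'bab' -> no
  Pos 11: window 'ab' -> no
  Pos 12: window 'b' -> no
Total matches: 1

1


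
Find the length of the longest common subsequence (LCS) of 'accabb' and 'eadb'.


DP table for LCS of 'accabb' and 'eadb':
       e  a  d  b
    0  0  0  0  0
  a 0  0  1  1  1
  c 0  0  1  1  1
  c 0  0  1  1  1
  a 0  0  1  1  1
  b 0  0  1  1  2
  b 0  0  1  1  2
LCS: 'ab'
LCS length = 2

2


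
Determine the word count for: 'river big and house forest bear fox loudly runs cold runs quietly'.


Counting words by splitting on spaces:
  Word 1: 'river'
  Word 2: 'big'
  Word 3: 'and'
  Word 4: 'house'
  Word 5: 'forest'
  Word 6: 'bear'
  Word 7: 'fox'
  Word 8: 'loudly'
  Word 9: 'runs'
  Word 10: 'cold'
  Word 11: 'runs'
  Word 12: 'quietly'
Total words: 12

12


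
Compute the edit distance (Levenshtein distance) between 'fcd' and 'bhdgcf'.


Building DP table for s1='fcd' (len 3) and s2='bhdgcf' (len 6):
       b  h  d  g  c  f
    0  1  2  3  4  5  6
  f 1  1  2  3  4  5  5
  c 2  2  2  3  4  4  5
  d 3  3  3  2  3  4  5
Edit distance = dp[3][6] = 5

5


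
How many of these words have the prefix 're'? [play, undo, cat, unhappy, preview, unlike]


Checking each word for prefix 're':
  'play' -> no (count: 0)
  'undo' -> no (count: 0)
  'cat' -> no (count: 0)
  'unhappy' -> no (count: 0)
  'preview' -> no (count: 0)
  'unlike' -> no (count: 0)
Total with prefix 're': 0

0


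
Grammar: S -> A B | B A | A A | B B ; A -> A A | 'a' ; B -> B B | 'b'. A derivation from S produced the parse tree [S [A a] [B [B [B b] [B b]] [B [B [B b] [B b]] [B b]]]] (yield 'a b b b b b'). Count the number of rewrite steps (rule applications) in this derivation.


Every bracketed nonterminal node [X ...] in the tree is produced by exactly one rule application.
Reading the tree off as a leftmost derivation:
  Step 1: S  =>  A B   (applied S -> A B)
  Step 2: A B  =>  a B   (applied A -> a)
  Step 3: a B  =>  a B B   (applied B -> B B)
  Step 4: a B B  =>  a B B B   (applied B -> B B)
  Step 5: a B B B  =>  a b B B   (applied B -> b)
  Step 6: a b B B  =>  a b b B   (applied B -> b)
  Step 7: a b b B  =>  a b b B B   (applied B -> B B)
  Step 8: a b b B B  =>  a b b B B B   (applied B -> B B)
  Step 9: a b b B B B  =>  a b b b B B   (applied B -> b)
  Step 10: a b b b B B  =>  a b b b b B   (applied B -> b)
  Step 11: a b b b b B  =>  a b b b b b   (applied B -> b)
Final yield: a b b b b b
Total rewrite steps: 11

11


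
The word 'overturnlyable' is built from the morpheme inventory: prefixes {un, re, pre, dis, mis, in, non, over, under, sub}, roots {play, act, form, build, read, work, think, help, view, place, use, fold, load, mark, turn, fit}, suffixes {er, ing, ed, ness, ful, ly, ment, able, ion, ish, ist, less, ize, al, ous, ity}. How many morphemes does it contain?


Segmenting 'overturnlyable' against the inventory:
  'over' -> prefix (morpheme 1)
  'turn' -> root (morpheme 2)
  'ly' -> suffix (morpheme 3)
  'able' -> suffix (morpheme 4)
Total morphemes: 4

4


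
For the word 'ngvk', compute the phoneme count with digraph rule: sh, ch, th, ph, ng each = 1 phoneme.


Parsing 'ngvk' greedily, digraphs first:
  'ng' -> digraph (1 consonant phoneme) (phonemes so far: 1)
  'v' -> consonant phoneme (phonemes so far: 2)
  'k' -> consonant phoneme (phonemes so far: 3)
Total phonemes: 3

3


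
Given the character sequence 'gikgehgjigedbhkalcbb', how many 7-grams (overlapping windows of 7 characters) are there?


String 'gikgehgjigedbhkalcbb' has length L = 20.
Number of overlapping n-grams = L - n + 1
Substituting: 20 - 7 + 1 = 14

14


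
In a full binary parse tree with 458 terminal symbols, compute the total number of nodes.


Leaf nodes (terminals): 458
Internal nodes = n - 1 = 458 - 1 = 457
Total = leaves + internal = 458 + 457 = 915

915


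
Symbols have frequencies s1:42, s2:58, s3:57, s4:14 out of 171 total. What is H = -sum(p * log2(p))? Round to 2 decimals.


Computing entropy H = -sum(p_i * log2(p_i)):
  s1: p = 42/171 = 0.2456, -p*log2(p) = 0.4975
  s2: p = 58/171 = 0.3392, -p*log2(p) = 0.5291
  s3: p = 57/171 = 0.3333, -p*log2(p) = 0.5283
  s4: p = 14/171 = 0.0819, -p*log2(p) = 0.2956
H = sum of terms = 1.8505
Rounded to 2 decimals: 1.85

1.85


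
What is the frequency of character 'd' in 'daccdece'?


Scanning 'daccdece' for 'd':
  Position 0: 'd' -> MATCH (count: 1)
  Position 4: 'd' -> MATCH (count: 2)
Total occurrences of 'd': 2

2


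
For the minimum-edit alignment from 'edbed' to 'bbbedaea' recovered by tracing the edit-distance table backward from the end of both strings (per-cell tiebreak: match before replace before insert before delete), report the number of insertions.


Edit distance = 5. Backtracking from cell (5, 8) with preference match > replace > insert > delete,
then listing the resulting alignment 'edbed' -> 'bbbedaea' left to right:
  Step 1: insert 'b' [insertion #1]
  Step 2: insert 'b' [insertion #2]
  Step 3: insert 'b' [insertion #3]
  Step 4: keep 'e'
  Step 5: keep 'd'
  Step 6: replace b->a
  Step 7: keep 'e'
  Step 8: replace d->a
Total insertions: 3

3


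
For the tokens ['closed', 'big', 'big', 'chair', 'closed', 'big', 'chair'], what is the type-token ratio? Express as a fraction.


Tokens: 7
Unique types: ('big', 'chair', 'closed') = 3
TTR = 3/7
Already in lowest terms.

3/7


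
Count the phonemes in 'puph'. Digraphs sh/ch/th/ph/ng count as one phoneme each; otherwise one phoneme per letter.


Parsing 'puph' greedily, digraphs first:
  'p' -> consonant phoneme (phonemes so far: 1)
  'u' -> vowel phoneme (phonemes so far: 2)
  'ph' -> digraph (1 consonant phoneme) (phonemes so far: 3)
Total phonemes: 3

3


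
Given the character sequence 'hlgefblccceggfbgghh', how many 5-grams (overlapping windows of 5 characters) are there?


String 'hlgefblccceggfbgghh' has length L = 19.
Number of overlapping n-grams = L - n + 1
Substituting: 19 - 5 + 1 = 15

15


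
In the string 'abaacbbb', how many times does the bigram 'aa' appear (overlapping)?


Scanning 'abaacbbb' for bigram 'aa':
  Position 0: 'ab' -> no
  Position 1: 'ba' -> no
  Position 2: 'aa' -> MATCH
  Position 3: 'ac' -> no
  Position 4: 'cb' -> no
  Position 5: 'bb' -> no
  Position 6: 'bb' -> no
Total matches: 1

1


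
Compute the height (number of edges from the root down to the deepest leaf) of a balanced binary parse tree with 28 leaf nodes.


In a balanced binary tree with n leaves the deepest leaf is ceil(log2(n)) edges below the root.
log2(28) = 4.8074
ceil(4.8074) = 5
height (edges) = 5

5


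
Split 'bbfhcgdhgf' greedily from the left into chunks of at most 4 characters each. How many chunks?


'bbfhcgdhgf' has 10 characters.
Chunking with max size 4:
  Chunk 1: 'bbfh' (positions 0-3)
  Chunk 2: 'cgdh' (positions 4-7)
  Chunk 3: 'gf' (positions 8-9)
Total chunks: ceil(10 / 4) = 3

3


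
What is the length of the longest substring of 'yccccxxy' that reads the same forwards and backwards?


Scanning 'yccccxxy' for palindromic substrings.
Substring at positions 1-4: 'cccc'.
Check: reverse('cccc') = 'cccc' -> palindrome confirmed.
Neighbouring characters ('y' / 'x') break symmetry, so it cannot extend further.
No longer palindromic substring exists; longest length = 4

4


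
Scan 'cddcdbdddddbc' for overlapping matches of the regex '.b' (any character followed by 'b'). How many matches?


Pattern: .b means any character followed by 'b'.
Scanning 'cddcdbdddddbc' position-by-position:
  Pos 0: window 'cd' -> no
  Pos 1: window 'dd' -> no
  Pos 2: window 'dc' -> no
  Pos 3: window 'cd' -> no
  Pos 4: window 'db' -> MATCH
  Pos 5: window 'bd' -> no
  Pos 6: window 'dd' -> no
  Pos 7: window 'dd' -> no
  Pos 8: window 'dd' -> no
  Pos 9: window 'dd' -> no
  Pos 10: window 'db' -> MATCH
  Pos 11: window 'bc' -> no
  Pos 12: window 'c' -> no
Total matches: 2

2


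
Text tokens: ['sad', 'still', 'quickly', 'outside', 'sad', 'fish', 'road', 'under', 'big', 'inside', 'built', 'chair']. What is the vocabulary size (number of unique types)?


Listing all tokens and tracking unique types:
  Token 1: 'sad' -> NEW (unique so far: 1)
  Token 2: 'still' -> NEW (unique so far: 2)
  Token 3: 'quickly' -> NEW (unique so far: 3)
  Token 4: 'outside' -> NEW (unique so far: 4)
  Token 5: 'sad' -> duplicate (unique so far: 4)
  Token 6: 'fish' -> NEW (unique so far: 5)
  Token 7: 'road' -> NEW (unique so far: 6)
  Token 8: 'under' -> NEW (unique so far: 7)
  Token 9: 'big' -> NEW (unique so far: 8)
  Token 10: 'inside' -> NEW (unique so far: 9)
  Token 11: 'built' -> NEW (unique so far: 10)
  Token 12: 'chair' -> NEW (unique so far: 11)
Unique types: ('big', 'built', 'chair', 'fish', 'inside', 'outside', 'quickly', 'road', 'sad', 'still', 'under')
Vocabulary size: 11

11


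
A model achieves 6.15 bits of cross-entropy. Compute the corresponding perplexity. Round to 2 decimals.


Perplexity formula: PP = 2^H
H = 6.15
PP = 2^6.15
Decompose: 2^6.15 = 2^6 * 2^0.15
2^6 = 64, 2^0.15 ~ 1.1095695
PP ~ 64 * 1.1095695 = 71.0124480
Rounded to 2 decimals: 71.01

71.01


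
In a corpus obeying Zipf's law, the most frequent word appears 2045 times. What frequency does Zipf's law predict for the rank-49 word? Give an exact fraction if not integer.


Zipf's law: freq(rank) = f1 / rank
f1 = 2045, rank = 49
freq = 2045 / 49
GCD(2045, 49) = 1
Simplified: 2045/49

2045/49


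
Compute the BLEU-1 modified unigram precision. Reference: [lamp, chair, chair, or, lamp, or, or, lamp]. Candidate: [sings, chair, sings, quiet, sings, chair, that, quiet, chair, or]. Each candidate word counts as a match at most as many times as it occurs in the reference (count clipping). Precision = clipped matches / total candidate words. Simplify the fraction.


Reference word counts: {'chair': 2, 'lamp': 3, 'or': 3}
Checking each candidate word (with clipping):
  'sings' -> not in reference -> no match (matches: 0)
  'chair' -> in reference (ref count 2, used 1/2) -> match (matches: 1)
  'sings' -> not in reference -> no match (matches: 1)
  'quiet' -> not in reference -> no match (matches: 1)
  'sings' -> not in reference -> no match (matches: 1)
  'chair' -> in reference (ref count 2, used 2/2) -> match (matches: 2)
  'that' -> not in reference -> no match (matches: 2)
  'quiet' -> not in reference -> no match (matches: 2)
  'chair' -> ref count 2 already used up (2/2) -> clipped, no match (matches: 2)
  'or' -> in reference (ref count 3, used 1/3) -> match (matches: 3)
Clipped matches: 3, Candidate length: 10
Precision = 3/10

3/10


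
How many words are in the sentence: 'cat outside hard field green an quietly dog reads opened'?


Counting words by splitting on spaces:
  Word 1: 'cat'
  Word 2: 'outside'
  Word 3: 'hard'
  Word 4: 'field'
  Word 5: 'green'
  Word 6: 'an'
  Word 7: 'quietly'
  Word 8: 'dog'
  Word 9: 'reads'
  Word 10: 'opened'
Total words: 10

10


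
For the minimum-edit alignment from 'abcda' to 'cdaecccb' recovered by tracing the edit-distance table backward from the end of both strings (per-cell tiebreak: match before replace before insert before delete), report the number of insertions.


Edit distance = 6. Backtracking from cell (5, 8) with preference match > replace > insert > delete,
then listing the resulting alignment 'abcda' -> 'cdaecccb' left to right:
  Step 1: insert 'c' [insertion #1]
  Step 2: insert 'd' [insertion #2]
  Step 3: keep 'a'
  Step 4: insert 'e' [insertion #3]
  Step 5: replace b->c
  Step 6: keep 'c'
  Step 7: replace d->c
  Step 8: replace a->b
Total insertions: 3

3


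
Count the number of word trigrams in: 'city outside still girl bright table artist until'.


Word trigrams from [8] words:
  Trigram 1: (city outside still)
  Trigram 2: (outside still girl)
  Trigram 3: (still girl bright)
  Trigram 4: (girl bright table)
  Trigram 5: (bright table artist)
  Trigram 6: (table artist until)
Total word trigrams: 8 - 2 = 6

6


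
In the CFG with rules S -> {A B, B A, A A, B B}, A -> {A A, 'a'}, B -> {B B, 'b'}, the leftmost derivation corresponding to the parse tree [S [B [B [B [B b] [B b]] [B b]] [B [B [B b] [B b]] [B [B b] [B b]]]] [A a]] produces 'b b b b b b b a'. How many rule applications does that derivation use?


Every bracketed nonterminal node [X ...] in the tree is produced by exactly one rule application.
Reading the tree off as a leftmost derivation:
  Step 1: S  =>  B A   (applied S -> B A)
  Step 2: B A  =>  B B A   (applied B -> B B)
  Step 3: B B A  =>  B B B A   (applied B -> B B)
  Step 4: B B B A  =>  B B B B A   (applied B -> B B)
  Step 5: B B B B A  =>  b B B B A   (applied B -> b)
  Step 6: b B B B A  =>  b b B B A   (applied B -> b)
  Step 7: b b B B A  =>  b b b B A   (applied B -> b)
  Step 8: b b b B A  =>  b b b B B A   (applied B -> B B)
  Step 9: b b b B B A  =>  b b b B B B A   (applied B -> B B)
  Step 10: b b b B B B A  =>  b b b b B B A   (applied B -> b)
  Step 11: b b b b B B A  =>  b b b b b B A   (applied B -> b)
  Step 12: b b b b b B A  =>  b b b b b B B A   (applied B -> B B)
  Step 13: b b b b b B B A  =>  b b b b b b B A   (applied B -> b)
  Step 14: b b b b b b B A  =>  b b b b b b b A   (applied B -> b)
  Step 15: b b b b b b b A  =>  b b b b b b b a   (applied A -> a)
Final yield: b b b b b b b a
Total rewrite steps: 15

15


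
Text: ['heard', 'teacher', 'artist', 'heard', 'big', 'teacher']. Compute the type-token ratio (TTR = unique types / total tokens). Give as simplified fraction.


Tokens: 6
Unique types: ('artist', 'big', 'heard', 'teacher') = 4
TTR = 4/6
Simplify: divide both by 2 -> 2/3
TTR = 2/3

2/3


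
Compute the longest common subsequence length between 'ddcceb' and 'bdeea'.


DP table for LCS of 'ddcceb' and 'bdeea':
       b  d  e  e  a
    0  0  0  0  0  0
  d 0  0  1  1  1  1
  d 0  0  1  1  1  1
  c 0  0  1  1  1  1
  c 0  0  1  1  1  1
  e 0  0  1  2  2  2
  b 0  1  1  2  2  2
LCS: 'de'
LCS length = 2

2


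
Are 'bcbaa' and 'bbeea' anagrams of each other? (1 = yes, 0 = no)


Sort characters of 'bcbaa': 'aabbc'
Sort characters of 'bbeea': 'abbee'
Sorted forms differ -> they are NOT anagrams
Result: 0

0


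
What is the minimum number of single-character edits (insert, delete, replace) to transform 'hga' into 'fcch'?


Building DP table for s1='hga' (len 3) and s2='fcch' (len 4):
       f  c  c  h
    0  1  2  3  4
  h 1  1  2  3  3
  g 2  2  2  3  4
  a 3  3  3  3  4
Edit distance = dp[3][4] = 4

4


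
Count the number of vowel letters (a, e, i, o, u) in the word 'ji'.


Scanning each character of 'ji':
  Position 1: 'j' -> consonant (running count: 0)
  Position 2: 'i' -> vowel (running count: 1)
Total vowels: 1

1


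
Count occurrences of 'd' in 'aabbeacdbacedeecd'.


Scanning 'aabbeacdbacedeecd' for 'd':
  Position 7: 'd' -> MATCH (count: 1)
  Position 12: 'd' -> MATCH (count: 2)
  Position 16: 'd' -> MATCH (count: 3)
Total occurrences of 'd': 3

3


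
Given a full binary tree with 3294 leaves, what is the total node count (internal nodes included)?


Leaf nodes (terminals): 3294
Internal nodes = n - 1 = 3294 - 1 = 3293
Total = leaves + internal = 3294 + 3293 = 6587

6587


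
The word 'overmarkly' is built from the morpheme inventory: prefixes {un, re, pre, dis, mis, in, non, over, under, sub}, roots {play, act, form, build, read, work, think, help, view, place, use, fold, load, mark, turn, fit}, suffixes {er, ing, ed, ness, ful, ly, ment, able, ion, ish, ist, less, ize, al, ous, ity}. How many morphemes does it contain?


Segmenting 'overmarkly' against the inventory:
  'over' -> prefix (morpheme 1)
  'mark' -> root (morpheme 2)
  'ly' -> suffix (morpheme 3)
Total morphemes: 3

3


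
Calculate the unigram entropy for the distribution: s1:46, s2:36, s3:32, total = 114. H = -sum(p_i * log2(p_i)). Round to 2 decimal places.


Computing entropy H = -sum(p_i * log2(p_i)):
  s1: p = 46/114 = 0.4035, -p*log2(p) = 0.5283
  s2: p = 36/114 = 0.3158, -p*log2(p) = 0.5251
  s3: p = 32/114 = 0.2807, -p*log2(p) = 0.5145
H = sum of terms = 1.5679
Rounded to 2 decimals: 1.57

1.57


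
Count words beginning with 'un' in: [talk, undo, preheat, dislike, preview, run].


Checking each word for prefix 'un':
  'talk' -> no (count: 0)
  'undo' -> YES, starts with 'un' (count: 1)
  'preheat' -> no (count: 1)
  'dislike' -> no (count: 1)
  'preview' -> no (count: 1)
  'run' -> no (count: 1)
Total with prefix 'un': 1

1


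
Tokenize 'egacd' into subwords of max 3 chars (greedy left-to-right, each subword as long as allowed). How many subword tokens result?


'egacd' has 5 characters.
Chunking with max size 3:
  Chunk 1: 'ega' (positions 0-2)
  Chunk 2: 'cd' (positions 3-4)
Total chunks: ceil(5 / 3) = 2

2


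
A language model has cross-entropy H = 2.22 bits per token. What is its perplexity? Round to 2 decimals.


Perplexity formula: PP = 2^H
H = 2.22
PP = 2^2.22
Decompose: 2^2.22 = 2^2 * 2^0.22
2^2 = 4, 2^0.22 ~ 1.1647336
PP ~ 4 * 1.1647336 = 4.6589344
Rounded to 2 decimals: 4.66

4.66


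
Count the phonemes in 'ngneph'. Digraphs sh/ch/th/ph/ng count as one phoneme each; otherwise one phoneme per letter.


Parsing 'ngneph' greedily, digraphs first:
  'ng' -> digraph (1 consonant phoneme) (phonemes so far: 1)
  'n' -> consonant phoneme (phonemes so far: 2)
  'e' -> vowel phoneme (phonemes so far: 3)
  'ph' -> digraph (1 consonant phoneme) (phonemes so far: 4)
Total phonemes: 4

4


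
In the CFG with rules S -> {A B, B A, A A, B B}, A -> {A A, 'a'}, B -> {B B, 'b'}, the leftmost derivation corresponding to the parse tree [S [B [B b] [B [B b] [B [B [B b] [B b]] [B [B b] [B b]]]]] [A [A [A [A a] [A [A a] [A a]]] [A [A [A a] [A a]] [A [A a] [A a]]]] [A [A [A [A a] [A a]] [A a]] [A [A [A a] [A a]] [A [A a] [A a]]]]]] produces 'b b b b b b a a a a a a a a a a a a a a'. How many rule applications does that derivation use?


Every bracketed nonterminal node [X ...] in the tree is produced by exactly one rule application.
Reading the tree off as a leftmost derivation:
  Step 1: S  =>  B A   (applied S -> B A)
  Step 2: B A  =>  B B A   (applied B -> B B)
  Step 3: B B A  =>  b B A   (applied B -> b)
  Step 4: b B A  =>  b B B A   (applied B -> B B)
  Step 5: b B B A  =>  b b B A   (applied B -> b)
  Step 6: b b B A  =>  b b B B A   (applied B -> B B)
  Step 7: b b B B A  =>  b b B B B A   (applied B -> B B)
  Step 8: b b B B B A  =>  b b b B B A   (applied B -> b)
  Step 9: b b b B B A  =>  b b b b B A   (applied B -> b)
  Step 10: b b b b B A  =>  b b b b B B A   (applied B -> B B)
  Step 11: b b b b B B A  =>  b b b b b B A   (applied B -> b)
  Step 12: b b b b b B A  =>  b b b b b b A   (applied B -> b)
  Step 13: b b b b b b A  =>  b b b b b b A A   (applied A -> A A)
  Step 14: b b b b b b A A  =>  b b b b b b A A A   (applied A -> A A)
  Step 15: b b b b b b A A A  =>  b b b b b b A A A A   (applied A -> A A)
  Step 16: b b b b b b A A A A  =>  b b b b b b a A A A   (applied A -> a)
  Step 17: b b b b b b a A A A  =>  b b b b b b a A A A A   (applied A -> A A)
  Step 18: b b b b b b a A A A A  =>  b b b b b b a a A A A   (applied A -> a)
  Step 19: b b b b b b a a A A A  =>  b b b b b b a a a A A   (applied A -> a)
  Step 20: b b b b b b a a a A A  =>  b b b b b b a a a A A A   (applied A -> A A)
  Step 21: b b b b b b a a a A A A  =>  b b b b b b a a a A A A A   (applied A -> A A)
  Step 22: b b b b b b a a a A A A A  =>  b b b b b b a a a a A A A   (applied A -> a)
  Step 23: b b b b b b a a a a A A A  =>  b b b b b b a a a a a A A   (applied A -> a)
  Step 24: b b b b b b a a a a a A A  =>  b b b b b b a a a a a A A A   (applied A -> A A)
  Step 25: b b b b b b a a a a a A A A  =>  b b b b b b a a a a a a A A   (applied A -> a)
  Step 26: b b b b b b a a a a a a A A  =>  b b b b b b a a a a a a a A   (applied A -> a)
  Step 27: b b b b b b a a a a a a a A  =>  b b b b b b a a a a a a a A A   (applied A -> A A)
  Step 28: b b b b b b a a a a a a a A A  =>  b b b b b b a a a a a a a A A A   (applied A -> A A)
  Step 29: b b b b b b a a a a a a a A A A  =>  b b b b b b a a a a a a a A A A A   (applied A -> A A)
  Step 30: b b b b b b a a a a a a a A A A A  =>  b b b b b b a a a a a a a a A A A   (applied A -> a)
  Step 31: b b b b b b a a a a a a a a A A A  =>  b b b b b b a a a a a a a a a A A   (applied A -> a)
  Step 32: b b b b b b a a a a a a a a a A A  =>  b b b b b b a a a a a a a a a a A   (applied A -> a)
  Step 33: b b b b b b a a a a a a a a a a A  =>  b b b b b b a a a a a a a a a a A A   (applied A -> A A)
  Step 34: b b b b b b a a a a a a a a a a A A  =>  b b b b b b a a a a a a a a a a A A A   (applied A -> A A)
  Step 35: b b b b b b a a a a a a a a a a A A A  =>  b b b b b b a a a a a a a a a a a A A   (applied A -> a)
  Step 36: b b b b b b a a a a a a a a a a a A A  =>  b b b b b b a a a a a a a a a a a a A   (applied A -> a)
  Step 37: b b b b b b a a a a a a a a a a a a A  =>  b b b b b b a a a a a a a a a a a a A A   (applied A -> A A)
  Step 38: b b b b b b a a a a a a a a a a a a A A  =>  b b b b b b a a a a a a a a a a a a a A   (applied A -> a)
  Step 39: b b b b b b a a a a a a a a a a a a a A  =>  b b b b b b a a a a a a a a a a a a a a   (applied A -> a)
Final yield: b b b b b b a a a a a a a a a a a a a a
Total rewrite steps: 39

39


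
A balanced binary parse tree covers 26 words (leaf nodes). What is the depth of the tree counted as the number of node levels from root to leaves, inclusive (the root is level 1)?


In a balanced binary tree with n leaves the deepest leaf is ceil(log2(n)) edges below the root,
so counting node levels inclusive of root and leaves gives ceil(log2(n)) + 1 levels.
log2(26) = 4.7004
ceil(4.7004) = 5
levels = 5 + 1 = 6

6


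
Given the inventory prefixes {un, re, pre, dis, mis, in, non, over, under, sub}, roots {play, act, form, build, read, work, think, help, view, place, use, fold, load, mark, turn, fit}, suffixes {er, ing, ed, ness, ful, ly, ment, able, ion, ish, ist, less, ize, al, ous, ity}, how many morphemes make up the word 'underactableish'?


Segmenting 'underactableish' against the inventory:
  'under' -> prefix (morpheme 1)
  'act' -> root (morpheme 2)
  'able' -> suffix (morpheme 3)
  'ish' -> suffix (morpheme 4)
Total morphemes: 4

4


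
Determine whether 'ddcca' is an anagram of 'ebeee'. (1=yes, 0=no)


Sort characters of 'ddcca': 'accdd'
Sort characters of 'ebeee': 'beeee'
Sorted forms differ -> they are NOT anagrams
Result: 0

0


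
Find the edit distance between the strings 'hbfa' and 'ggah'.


Building DP table for s1='hbfa' (len 4) and s2='ggah' (len 4):
       g  g  a  h
    0  1  2  3  4
  h 1  1  2  3  3
  b 2  2  2  3  4
  f 3  3  3  3  4
  a 4  4  4  3  4
Edit distance = dp[4][4] = 4

4


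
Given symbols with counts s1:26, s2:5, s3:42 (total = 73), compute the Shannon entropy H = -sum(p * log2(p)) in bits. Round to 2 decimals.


Computing entropy H = -sum(p_i * log2(p_i)):
  s1: p = 26/73 = 0.3562, -p*log2(p) = 0.5305
  s2: p = 5/73 = 0.0685, -p*log2(p) = 0.2649
  s3: p = 42/73 = 0.5753, -p*log2(p) = 0.4588
H = sum of terms = 1.2542
Rounded to 2 decimals: 1.25

1.25


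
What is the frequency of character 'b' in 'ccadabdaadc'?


Scanning 'ccadabdaadc' for 'b':
  Position 5: 'b' -> MATCH (count: 1)
Total occurrences of 'b': 1

1


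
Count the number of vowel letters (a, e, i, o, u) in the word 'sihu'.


Scanning each character of 'sihu':
  Position 1: 's' -> consonant (running count: 0)
  Position 2: 'i' -> vowel (running count: 1)
  Position 3: 'h' -> consonant (running count: 1)
  Position 4: 'u' -> vowel (running count: 2)
Total vowels: 2

2


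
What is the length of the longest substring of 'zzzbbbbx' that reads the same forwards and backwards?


Scanning 'zzzbbbbx' for palindromic substrings.
Substring at positions 3-6: 'bbbb'.
Check: reverse('bbbb') = 'bbbb' -> palindrome confirmed.
Neighbouring characters ('z' / 'x') break symmetry, so it cannot extend further.
No longer palindromic substring exists; longest length = 4

4


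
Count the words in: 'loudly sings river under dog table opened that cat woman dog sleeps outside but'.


Counting words by splitting on spaces:
  Word 1: 'loudly'
  Word 2: 'sings'
  Word 3: 'river'
  Word 4: 'under'
  Word 5: 'dog'
  Word 6: 'table'
  Word 7: 'opened'
  Word 8: 'that'
  Word 9: 'cat'
  Word 10: 'woman'
  Word 11: 'dog'
  Word 12: 'sleeps'
  Word 13: 'outside'
  Word 14: 'but'
Total words: 14

14


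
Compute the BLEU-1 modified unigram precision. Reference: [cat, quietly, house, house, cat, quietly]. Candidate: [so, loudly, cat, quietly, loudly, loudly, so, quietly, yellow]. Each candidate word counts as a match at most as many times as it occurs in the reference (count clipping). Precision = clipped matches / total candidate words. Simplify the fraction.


Reference word counts: {'cat': 2, 'house': 2, 'quietly': 2}
Checking each candidate word (with clipping):
  'so' -> not in reference -> no match (matches: 0)
  'loudly' -> not in reference -> no match (matches: 0)
  'cat' -> in reference (ref count 2, used 1/2) -> match (matches: 1)
  'quietly' -> in reference (ref count 2, used 1/2) -> match (matches: 2)
  'loudly' -> not in reference -> no match (matches: 2)
  'loudly' -> not in reference -> no match (matches: 2)
  'so' -> not in reference -> no match (matches: 2)
  'quietly' -> in reference (ref count 2, used 2/2) -> match (matches: 3)
  'yellow' -> not in reference -> no match (matches: 3)
Clipped matches: 3, Candidate length: 9
Precision = 3/9 = 1/3

1/3


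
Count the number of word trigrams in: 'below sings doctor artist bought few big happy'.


Word trigrams from [8] words:
  Trigram 1: (below sings doctor)
  Trigram 2: (sings doctor artist)
  Trigram 3: (doctor artist bought)
  Trigram 4: (artist bought few)
  Trigram 5: (bought few big)
  Trigram 6: (few big happy)
Total word trigrams: 8 - 2 = 6

6


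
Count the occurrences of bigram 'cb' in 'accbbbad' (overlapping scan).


Scanning 'accbbbad' for bigram 'cb':
  Position 0: 'ac' -> no
  Position 1: 'cc' -> no
  Position 2: 'cb' -> MATCH
  Position 3: 'bb' -> no
  Position 4: 'bb' -> no
  Position 5: 'ba' -> no
  Position 6: 'ad' -> no
Total matches: 1

1


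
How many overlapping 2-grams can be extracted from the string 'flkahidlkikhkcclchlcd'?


String 'flkahidlkikhkcclchlcd' has length L = 21.
Number of overlapping n-grams = L - n + 1
Substituting: 21 - 2 + 1 = 20

20


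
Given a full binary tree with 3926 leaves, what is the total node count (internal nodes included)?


Leaf nodes (terminals): 3926
Internal nodes = n - 1 = 3926 - 1 = 3925
Total = leaves + internal = 3926 + 3925 = 7851

7851


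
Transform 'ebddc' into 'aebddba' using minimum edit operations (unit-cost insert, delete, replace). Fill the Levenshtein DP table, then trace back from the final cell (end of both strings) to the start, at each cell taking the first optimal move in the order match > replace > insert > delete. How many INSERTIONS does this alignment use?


Edit distance = 3. Backtracking from cell (5, 7) with preference match > replace > insert > delete,
then listing the resulting alignment 'ebddc' -> 'aebddba' left to right:
  Step 1: insert 'a' [insertion #1]
  Step 2: keep 'e'
  Step 3: keep 'b'
  Step 4: keep 'd'
  Step 5: keep 'd'
  Step 6: insert 'b' [insertion #2]
  Step 7: replace c->a
Total insertions: 2

2


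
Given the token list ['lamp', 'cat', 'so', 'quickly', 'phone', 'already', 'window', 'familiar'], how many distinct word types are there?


Listing all tokens and tracking unique types:
  Token 1: 'lamp' -> NEW (unique so far: 1)
  Token 2: 'cat' -> NEW (unique so far: 2)
  Token 3: 'so' -> NEW (unique so far: 3)
  Token 4: 'quickly' -> NEW (unique so far: 4)
  Token 5: 'phone' -> NEW (unique so far: 5)
  Token 6: 'already' -> NEW (unique so far: 6)
  Token 7: 'window' -> NEW (unique so far: 7)
  Token 8: 'familiar' -> NEW (unique so far: 8)
Unique types: ('already', 'cat', 'familiar', 'lamp', 'phone', 'quickly', 'so', 'window')
Vocabulary size: 8

8


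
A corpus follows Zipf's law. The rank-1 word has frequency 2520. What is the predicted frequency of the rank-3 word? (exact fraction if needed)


Zipf's law: freq(rank) = f1 / rank
f1 = 2520, rank = 3
freq = 2520 / 3
= 840

840


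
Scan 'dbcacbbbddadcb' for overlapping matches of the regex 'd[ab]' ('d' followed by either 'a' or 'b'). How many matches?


Pattern: d[ab] means 'd' followed by either 'a' or 'b'.
Scanning 'dbcacbbbddadcb' position-by-position:
  Pos 0: window 'db' -> MATCH
  Pos 1: window 'bc' -> no
  Pos 2: window 'ca' -> no
  Pos 3: window 'ac' -> no
  Pos 4: window 'cb' -> no
  Pos 5: window 'bb' -> no
  Pos 6: window 'bb' -> no
  Pos 7: window 'bd' -> no
  Pos 8: window 'dd' -> no
  Pos 9: window 'da' -> MATCH
  Pos 10: window 'ad' -> no
  Pos 11: window 'dc' -> no
  Pos 12: window 'cb' -> no
  Pos 13: window 'b' -> no
Total matches: 2

2


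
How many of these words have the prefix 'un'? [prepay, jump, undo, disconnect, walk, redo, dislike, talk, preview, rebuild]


Checking each word for prefix 'un':
  'prepay' -> no (count: 0)
  'jump' -> no (count: 0)
  'undo' -> YES, starts with 'un' (count: 1)
  'disconnect' -> no (count: 1)
  'walk' -> no (count: 1)
  'redo' -> no (count: 1)
  'dislike' -> no (count: 1)
  'talk' -> no (count: 1)
  'preview' -> no (count: 1)
  'rebuild' -> no (count: 1)
Total with prefix 'un': 1

1


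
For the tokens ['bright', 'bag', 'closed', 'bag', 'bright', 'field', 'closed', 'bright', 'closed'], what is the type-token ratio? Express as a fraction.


Tokens: 9
Unique types: ('bag', 'bright', 'closed', 'field') = 4
TTR = 4/9
Already in lowest terms.

4/9


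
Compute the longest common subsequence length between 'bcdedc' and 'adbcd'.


DP table for LCS of 'bcdedc' and 'adbcd':
       a  d  b  c  d
    0  0  0  0  0  0
  b 0  0  0  1  1  1
  c 0  0  0  1  2  2
  d 0  0  1  1  2  3
  e 0  0  1  1  2  3
  d 0  0  1  1  2  3
  c 0  0  1  1  2  3
LCS: 'bcd'
LCS length = 3

3


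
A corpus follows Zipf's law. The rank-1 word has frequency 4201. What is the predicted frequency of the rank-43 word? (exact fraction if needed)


Zipf's law: freq(rank) = f1 / rank
f1 = 4201, rank = 43
freq = 4201 / 43
GCD(4201, 43) = 1
Simplified: 4201/43

4201/43


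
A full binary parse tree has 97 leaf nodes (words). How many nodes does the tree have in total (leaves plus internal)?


Leaf nodes (terminals): 97
Internal nodes = n - 1 = 97 - 1 = 96
Total = leaves + internal = 97 + 96 = 193

193


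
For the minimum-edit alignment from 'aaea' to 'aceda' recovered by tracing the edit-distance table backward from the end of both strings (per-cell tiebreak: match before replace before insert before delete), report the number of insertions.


Edit distance = 2. Backtracking from cell (4, 5) with preference match > replace > insert > delete,
then listing the resulting alignment 'aaea' -> 'aceda' left to right:
  Step 1: keep 'a'
  Step 2: replace a->c
  Step 3: keep 'e'
  Step 4: insert 'd' [insertion #1]
  Step 5: keep 'a'
Total insertions: 1

1


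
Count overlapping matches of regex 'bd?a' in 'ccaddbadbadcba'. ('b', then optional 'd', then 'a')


Pattern: bd?a means 'b', then optional 'd', then 'a'.
Scanning 'ccaddbadbadcba' position-by-position:
  Pos 0: window 'cca' -> no
  Pos 1: window 'cad' -> no
  Pos 2: window 'add' -> no
  Pos 3: window 'ddb' -> no
  Pos 4: window 'dba' -> no
  Pos 5: window 'bad' -> MATCH
  Pos 6: window 'adb' -> no
  Pos 7: window 'dba' -> no
  Pos 8: window 'bad' -> MATCH
  Pos 9: window 'adc' -> no
  Pos 10: window 'dcb' -> no
  Pos 11: window 'cba' -> no
  Pos 12: window 'ba' -> MATCH
  Pos 13: window 'a' -> no
Total matches: 3

3


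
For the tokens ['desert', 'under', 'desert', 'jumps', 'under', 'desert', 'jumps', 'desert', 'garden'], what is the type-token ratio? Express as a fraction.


Tokens: 9
Unique types: ('desert', 'garden', 'jumps', 'under') = 4
TTR = 4/9
Already in lowest terms.

4/9


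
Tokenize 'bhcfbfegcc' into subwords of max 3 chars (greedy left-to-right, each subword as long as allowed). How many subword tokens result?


'bhcfbfegcc' has 10 characters.
Chunking with max size 3:
  Chunk 1: 'bhc' (positions 0-2)
  Chunk 2: 'fbf' (positions 3-5)
  Chunk 3: 'egc' (positions 6-8)
  Chunk 4: 'c' (positions 9-9)
Total chunks: ceil(10 / 3) = 4

4


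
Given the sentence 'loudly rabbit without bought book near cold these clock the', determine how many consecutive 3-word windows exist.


Word trigrams from [10] words:
  Trigram 1: (loudly rabbit without)
  Trigram 2: (rabbit without bought)
  Trigram 3: (without bought book)
  Trigram 4: (bought book near)
  Trigram 5: (book near cold)
  Trigram 6: (near cold these)
  Trigram 7: (cold these clock)
  Trigram 8: (these clock the)
Total word trigrams: 10 - 2 = 8

8


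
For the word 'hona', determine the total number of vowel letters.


Scanning each character of 'hona':
  Position 1: 'h' -> consonant (running count: 0)
  Position 2: 'o' -> vowel (running count: 1)
  Position 3: 'n' -> consonant (running count: 1)
  Position 4: 'a' -> vowel (running count: 2)
Total vowels: 2

2


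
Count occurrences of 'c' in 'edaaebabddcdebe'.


Scanning 'edaaebabddcdebe' for 'c':
  Position 10: 'c' -> MATCH (count: 1)
Total occurrences of 'c': 1

1


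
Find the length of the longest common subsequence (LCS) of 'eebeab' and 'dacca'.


DP table for LCS of 'eebeab' and 'dacca':
       d  a  c  c  a
    0  0  0  0  0  0
  e 0  0  0  0  0  0
  e 0  0  0  0  0  0
  b 0  0  0  0  0  0
  e 0  0  0  0  0  0
  a 0  0  1  1  1  1
  b 0  0  1  1  1  1
LCS: 'a'
LCS length = 1

1


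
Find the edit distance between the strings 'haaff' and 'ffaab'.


Building DP table for s1='haaff' (len 5) and s2='ffaab' (len 5):
       f  f  a  a  b
    0  1  2  3  4  5
  h 1  1  2  3  4  5
  a 2  2  2  2  3  4
  a 3  3  3  2  2  3
  f 4  3  3  3  3  3
  f 5  4  3  4  4  4
Edit distance = dp[5][5] = 4

4


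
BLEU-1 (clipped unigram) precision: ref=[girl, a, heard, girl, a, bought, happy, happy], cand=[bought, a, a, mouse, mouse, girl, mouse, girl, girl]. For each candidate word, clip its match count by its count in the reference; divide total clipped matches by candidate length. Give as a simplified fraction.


Reference word counts: {'a': 2, 'bought': 1, 'girl': 2, 'happy': 2, 'heard': 1}
Checking each candidate word (with clipping):
  'bought' -> in reference (ref count 1, used 1/1) -> match (matches: 1)
  'a' -> in reference (ref count 2, used 1/2) -> match (matches: 2)
  'a' -> in reference (ref count 2, used 2/2) -> match (matches: 3)
  'mouse' -> not in reference -> no match (matches: 3)
  'mouse' -> not in reference -> no match (matches: 3)
  'girl' -> in reference (ref count 2, used 1/2) -> match (matches: 4)
  'mouse' -> not in reference -> no match (matches: 4)
  'girl' -> in reference (ref count 2, used 2/2) -> match (matches: 5)
  'girl' -> ref count 2 already used up (2/2) -> clipped, no match (matches: 5)
Clipped matches: 5, Candidate length: 9
Precision = 5/9

5/9


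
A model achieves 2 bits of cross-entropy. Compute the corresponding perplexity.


Perplexity formula: PP = 2^H
H = 2
PP = 2^2
Steps: 2^1 = 2, 2^2 = 4
PP = 4

4


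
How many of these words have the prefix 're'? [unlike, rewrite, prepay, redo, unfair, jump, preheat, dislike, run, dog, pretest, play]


Checking each word for prefix 're':
  'unlike' -> no (count: 0)
  'rewrite' -> YES, starts with 're' (count: 1)
  'prepay' -> no (count: 1)
  'redo' -> YES, starts with 're' (count: 2)
  'unfair' -> no (count: 2)
  'jump' -> no (count: 2)
  'preheat' -> no (count: 2)
  'dislike' -> no (count: 2)
  'run' -> no (count: 2)
  'dog' -> no (count: 2)
  'pretest' -> no (count: 2)
  'play' -> no (count: 2)
Total with prefix 're': 2

2
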